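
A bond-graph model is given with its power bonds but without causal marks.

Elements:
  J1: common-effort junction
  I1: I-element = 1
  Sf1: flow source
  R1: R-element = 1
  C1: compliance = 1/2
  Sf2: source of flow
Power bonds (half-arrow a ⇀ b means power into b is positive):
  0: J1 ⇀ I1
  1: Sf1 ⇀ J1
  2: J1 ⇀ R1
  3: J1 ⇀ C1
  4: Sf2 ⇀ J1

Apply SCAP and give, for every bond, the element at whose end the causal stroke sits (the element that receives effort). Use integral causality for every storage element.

β1 stroke at Sf1  (Sf1 fixes flow; stroke at Sf1)
β4 stroke at Sf2  (Sf2 fixes flow; stroke at Sf2)
β0 stroke at I1  (prefer integral on I1)
β3 stroke at J1  (prefer integral on C1)
β2 stroke at R1  (J1: bond 3 brought effort, rest push out)

b0 →I1
b1 →Sf1
b2 →R1
b3 →J1
b4 →Sf2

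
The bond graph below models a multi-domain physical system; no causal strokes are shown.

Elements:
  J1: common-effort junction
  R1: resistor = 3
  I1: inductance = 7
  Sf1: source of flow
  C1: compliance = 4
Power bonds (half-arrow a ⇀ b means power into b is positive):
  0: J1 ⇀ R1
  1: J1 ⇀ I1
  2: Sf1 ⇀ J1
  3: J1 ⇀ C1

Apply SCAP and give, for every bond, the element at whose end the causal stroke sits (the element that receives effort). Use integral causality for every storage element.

b0 stroke→R1
b1 stroke→I1
b2 stroke→Sf1
b3 stroke→J1

#2 stroke→Sf1  (Sf1: flow source, stroke at near end)
#1 stroke→I1  (I1: I, integral causality)
#3 stroke→J1  (C1 integral (e out))
#0 stroke→R1  (0-jn J1 has e-setter on 3)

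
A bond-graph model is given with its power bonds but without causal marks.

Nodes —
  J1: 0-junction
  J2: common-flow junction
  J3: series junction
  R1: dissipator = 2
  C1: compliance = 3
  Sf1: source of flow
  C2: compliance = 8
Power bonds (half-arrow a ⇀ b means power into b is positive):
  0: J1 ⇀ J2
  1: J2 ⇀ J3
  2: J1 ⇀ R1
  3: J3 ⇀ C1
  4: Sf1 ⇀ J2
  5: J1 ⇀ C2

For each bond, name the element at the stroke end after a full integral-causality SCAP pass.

β0 stroke at J2
β1 stroke at J2
β2 stroke at R1
β3 stroke at J3
β4 stroke at Sf1
β5 stroke at J1

β4 |Sf1  (Sf1: flow source, stroke at near end)
β0 |J2  (1-jn J2 has f-setter on 4)
β1 |J2  (common-f at J2 fixed by 4)
β3 |J3  (1-jn J3 has f-setter on 1)
β5 |J1  (C2 outputs effort q/C2)
β2 |R1  (0-jn J1 has e-setter on 5)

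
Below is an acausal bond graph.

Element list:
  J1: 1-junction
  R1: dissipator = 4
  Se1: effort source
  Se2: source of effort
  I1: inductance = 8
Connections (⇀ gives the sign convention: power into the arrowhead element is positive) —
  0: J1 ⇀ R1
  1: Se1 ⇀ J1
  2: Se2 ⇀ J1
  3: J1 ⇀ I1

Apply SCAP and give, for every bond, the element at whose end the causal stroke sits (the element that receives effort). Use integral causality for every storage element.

b0 |J1
b1 |J1
b2 |J1
b3 |I1

β1 |J1  (source Se1 imposes e)
β2 |J1  (Se2: effort source, stroke at far end)
β3 |I1  (I1: I, integral causality)
β0 |J1  (1-jn J1 has f-setter on 3)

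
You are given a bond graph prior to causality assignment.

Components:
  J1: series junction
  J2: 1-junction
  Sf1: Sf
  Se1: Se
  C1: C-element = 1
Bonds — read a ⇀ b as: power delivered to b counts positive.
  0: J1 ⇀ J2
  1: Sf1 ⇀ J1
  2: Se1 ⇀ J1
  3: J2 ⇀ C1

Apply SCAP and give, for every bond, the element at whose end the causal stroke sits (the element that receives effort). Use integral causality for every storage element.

#1 stroke→Sf1  (Sf1 (Sf) sets flow on bond)
#2 stroke→J1  (source Se1 imposes e)
#0 stroke→J1  (1-jn J1 has f-setter on 1)
#3 stroke→J2  (J2: bond 0 brought flow, rest push out)

b0 stroke→J1
b1 stroke→Sf1
b2 stroke→J1
b3 stroke→J2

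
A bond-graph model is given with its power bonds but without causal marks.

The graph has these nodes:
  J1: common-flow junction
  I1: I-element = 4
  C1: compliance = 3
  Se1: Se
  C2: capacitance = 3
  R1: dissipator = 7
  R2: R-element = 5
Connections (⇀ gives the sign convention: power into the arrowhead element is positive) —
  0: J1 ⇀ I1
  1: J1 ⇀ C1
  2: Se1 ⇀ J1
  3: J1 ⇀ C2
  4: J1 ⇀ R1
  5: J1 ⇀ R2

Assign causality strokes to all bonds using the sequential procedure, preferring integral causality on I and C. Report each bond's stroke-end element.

#2 stroke→J1  (Se1 fixes effort; stroke away)
#0 stroke→I1  (prefer integral on I1)
#1 stroke→J1  (J1: bond 0 brought flow, rest push out)
#3 stroke→J1  (J1 flow already set via bond 0)
#4 stroke→J1  (J1: bond 0 brought flow, rest push out)
#5 stroke→J1  (J1: bond 0 brought flow, rest push out)

#0 stroke at I1
#1 stroke at J1
#2 stroke at J1
#3 stroke at J1
#4 stroke at J1
#5 stroke at J1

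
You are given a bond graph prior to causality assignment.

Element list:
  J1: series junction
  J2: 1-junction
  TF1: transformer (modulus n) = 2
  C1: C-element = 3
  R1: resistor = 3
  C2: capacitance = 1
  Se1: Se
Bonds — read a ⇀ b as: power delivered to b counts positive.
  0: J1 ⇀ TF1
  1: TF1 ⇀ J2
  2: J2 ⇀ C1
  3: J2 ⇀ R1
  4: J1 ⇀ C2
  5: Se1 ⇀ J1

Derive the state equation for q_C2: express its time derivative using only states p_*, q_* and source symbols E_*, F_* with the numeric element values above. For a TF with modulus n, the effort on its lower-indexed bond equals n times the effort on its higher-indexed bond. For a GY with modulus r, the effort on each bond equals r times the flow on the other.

#5 →J1  (source Se1 imposes e)
#2 →J2  (prefer integral on C1)
#4 →J1  (C2: C, integral causality)
#0 →TF1  (closing 1-jn rule on J1)
#1 →J2  (TF TF1: opposite of bond 0)
#3 →R1  (closing 1-jn rule on J2)

dq_C2/dt = E_Se1/12 - q_C1/18 - q_C2/12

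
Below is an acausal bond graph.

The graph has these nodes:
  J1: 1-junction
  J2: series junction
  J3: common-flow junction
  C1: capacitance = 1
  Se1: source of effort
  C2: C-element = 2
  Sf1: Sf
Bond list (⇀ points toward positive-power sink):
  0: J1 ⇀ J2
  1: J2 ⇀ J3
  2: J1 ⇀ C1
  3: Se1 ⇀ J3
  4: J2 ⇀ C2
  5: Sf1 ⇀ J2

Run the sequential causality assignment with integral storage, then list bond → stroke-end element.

bond 0 |J2
bond 1 |J2
bond 2 |J1
bond 3 |J3
bond 4 |J2
bond 5 |Sf1

b3 stroke→J3  (source Se1 imposes e)
b5 stroke→Sf1  (source Sf1 imposes f)
b0 stroke→J2  (1-jn J2 has f-setter on 5)
b1 stroke→J2  (J2: bond 5 brought flow, rest push out)
b4 stroke→J2  (1-jn J2 has f-setter on 5)
b2 stroke→J1  (J1: bond 0 brought flow, rest push out)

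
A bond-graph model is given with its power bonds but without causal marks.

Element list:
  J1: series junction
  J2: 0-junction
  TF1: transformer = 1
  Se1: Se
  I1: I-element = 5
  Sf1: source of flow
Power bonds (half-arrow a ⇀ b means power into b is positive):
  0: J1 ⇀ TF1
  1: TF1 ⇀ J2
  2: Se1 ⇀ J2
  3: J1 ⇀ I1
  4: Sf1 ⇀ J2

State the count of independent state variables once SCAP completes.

1  (I1 all integral)

b2 →J2  (Se1 fixes effort; stroke away)
b4 →Sf1  (Sf1: flow source, stroke at near end)
b1 →TF1  (J2 effort already set via bond 2)
b0 →J1  (TF1: transformer flips bond 1)
b3 →I1  (J1 needs exactly one f-in)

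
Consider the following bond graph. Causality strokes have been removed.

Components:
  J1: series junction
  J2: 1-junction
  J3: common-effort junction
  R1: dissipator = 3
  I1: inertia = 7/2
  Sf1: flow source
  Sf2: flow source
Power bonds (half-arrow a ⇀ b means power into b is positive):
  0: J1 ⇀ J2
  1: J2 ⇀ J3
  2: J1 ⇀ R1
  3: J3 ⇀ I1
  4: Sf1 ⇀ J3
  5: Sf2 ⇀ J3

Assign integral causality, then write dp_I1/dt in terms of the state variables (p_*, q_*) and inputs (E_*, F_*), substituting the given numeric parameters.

dp_I1/dt = 3*F_Sf1 + 3*F_Sf2 - 6*p_I1/7

b4 →Sf1  (source Sf1 imposes f)
b5 →Sf2  (source Sf2 imposes f)
b3 →I1  (I1: I, integral causality)
b1 →J3  (closing 0-jn rule on J3)
b0 →J2  (J2 flow already set via bond 1)
b2 →J1  (J1: bond 0 brought flow, rest push out)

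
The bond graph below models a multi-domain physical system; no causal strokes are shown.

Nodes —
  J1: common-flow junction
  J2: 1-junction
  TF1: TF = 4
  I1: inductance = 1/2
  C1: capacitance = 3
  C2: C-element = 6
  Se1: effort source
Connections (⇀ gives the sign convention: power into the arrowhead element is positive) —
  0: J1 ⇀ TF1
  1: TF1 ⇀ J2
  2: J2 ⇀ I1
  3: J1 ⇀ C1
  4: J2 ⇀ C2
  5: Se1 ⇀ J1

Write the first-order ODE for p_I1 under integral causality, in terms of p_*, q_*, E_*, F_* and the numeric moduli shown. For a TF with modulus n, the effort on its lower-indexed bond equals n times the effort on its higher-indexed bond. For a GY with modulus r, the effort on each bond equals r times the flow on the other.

dp_I1/dt = E_Se1/4 - q_C1/12 - q_C2/6

β5 stroke at J1  (source Se1 imposes e)
β2 stroke at I1  (I1 outputs flow p/I1)
β1 stroke at J2  (common-f at J2 fixed by 2)
β4 stroke at J2  (1-jn J2 has f-setter on 2)
β0 stroke at TF1  (TF1: transformer flips bond 1)
β3 stroke at J1  (1-jn J1 has f-setter on 0)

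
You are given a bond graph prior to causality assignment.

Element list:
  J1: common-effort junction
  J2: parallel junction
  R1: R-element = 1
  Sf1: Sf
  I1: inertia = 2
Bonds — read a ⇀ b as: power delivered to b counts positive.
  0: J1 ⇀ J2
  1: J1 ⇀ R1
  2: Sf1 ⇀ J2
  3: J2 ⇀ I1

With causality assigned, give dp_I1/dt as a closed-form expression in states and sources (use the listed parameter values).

dp_I1/dt = F_Sf1 - p_I1/2

β2 stroke→Sf1  (source Sf1 imposes f)
β3 stroke→I1  (I1: I, integral causality)
β0 stroke→J2  (closing 0-jn rule on J2)
β1 stroke→J1  (J1 needs exactly one e-in)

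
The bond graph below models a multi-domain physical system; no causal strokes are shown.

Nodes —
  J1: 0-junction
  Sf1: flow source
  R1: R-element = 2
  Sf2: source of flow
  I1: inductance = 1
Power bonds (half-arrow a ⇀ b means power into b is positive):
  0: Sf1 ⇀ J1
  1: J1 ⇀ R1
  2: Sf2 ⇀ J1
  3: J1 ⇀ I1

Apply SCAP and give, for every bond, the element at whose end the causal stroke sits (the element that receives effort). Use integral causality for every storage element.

b0 |Sf1  (source Sf1 imposes f)
b2 |Sf2  (Sf2 fixes flow; stroke at Sf2)
b3 |I1  (I1 integral (f out))
b1 |J1  (J1: last free bond brings effort in)

bond 0 stroke→Sf1
bond 1 stroke→J1
bond 2 stroke→Sf2
bond 3 stroke→I1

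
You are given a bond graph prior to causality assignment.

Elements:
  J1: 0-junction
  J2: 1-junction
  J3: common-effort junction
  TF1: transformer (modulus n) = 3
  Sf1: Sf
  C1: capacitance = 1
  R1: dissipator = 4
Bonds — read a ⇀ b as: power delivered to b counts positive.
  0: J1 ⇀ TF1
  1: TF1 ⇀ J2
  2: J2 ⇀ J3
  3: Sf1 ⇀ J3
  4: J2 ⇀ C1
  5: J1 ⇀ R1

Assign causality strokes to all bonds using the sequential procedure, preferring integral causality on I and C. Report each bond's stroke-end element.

#3 |Sf1  (Sf1 (Sf) sets flow on bond)
#2 |J3  (closing 0-jn rule on J3)
#1 |J2  (common-f at J2 fixed by 2)
#4 |J2  (J2 flow already set via bond 2)
#0 |TF1  (TF1 one-in-one-out from 1)
#5 |J1  (closing 0-jn rule on J1)

β0 stroke at TF1
β1 stroke at J2
β2 stroke at J3
β3 stroke at Sf1
β4 stroke at J2
β5 stroke at J1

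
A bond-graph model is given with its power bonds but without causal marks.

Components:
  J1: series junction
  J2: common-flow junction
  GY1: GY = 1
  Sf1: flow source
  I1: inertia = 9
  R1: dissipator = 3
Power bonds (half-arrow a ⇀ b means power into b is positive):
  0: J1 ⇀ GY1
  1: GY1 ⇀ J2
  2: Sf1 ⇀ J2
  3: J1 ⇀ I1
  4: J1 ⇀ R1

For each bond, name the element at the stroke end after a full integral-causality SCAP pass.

b2 →Sf1  (Sf1 (Sf) sets flow on bond)
b1 →J2  (common-f at J2 fixed by 2)
b0 →J1  (GY GY1: same side as bond 1)
b3 →I1  (I1 outputs flow p/I1)
b4 →J1  (1-jn J1 has f-setter on 3)

b0 stroke→J1
b1 stroke→J2
b2 stroke→Sf1
b3 stroke→I1
b4 stroke→J1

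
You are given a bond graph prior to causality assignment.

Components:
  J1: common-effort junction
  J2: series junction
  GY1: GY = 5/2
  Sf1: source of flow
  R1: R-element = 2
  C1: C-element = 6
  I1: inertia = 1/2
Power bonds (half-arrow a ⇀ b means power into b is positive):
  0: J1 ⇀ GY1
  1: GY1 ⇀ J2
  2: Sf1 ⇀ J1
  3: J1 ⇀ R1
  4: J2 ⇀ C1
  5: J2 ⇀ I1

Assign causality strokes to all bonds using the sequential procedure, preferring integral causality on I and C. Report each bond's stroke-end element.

bond 2 stroke at Sf1  (source Sf1 imposes f)
bond 4 stroke at J2  (C1 outputs effort q/C1)
bond 5 stroke at I1  (I1 outputs flow p/I1)
bond 1 stroke at J2  (common-f at J2 fixed by 5)
bond 0 stroke at J1  (GY1: gyrator matches bond 1)
bond 3 stroke at R1  (0-jn J1 has e-setter on 0)

b0 |J1
b1 |J2
b2 |Sf1
b3 |R1
b4 |J2
b5 |I1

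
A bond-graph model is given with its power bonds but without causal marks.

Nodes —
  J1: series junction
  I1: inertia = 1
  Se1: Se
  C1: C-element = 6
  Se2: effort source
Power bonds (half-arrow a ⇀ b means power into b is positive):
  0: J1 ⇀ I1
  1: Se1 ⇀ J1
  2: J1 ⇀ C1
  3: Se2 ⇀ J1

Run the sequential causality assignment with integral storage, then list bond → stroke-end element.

#1 stroke→J1  (Se1 fixes effort; stroke away)
#3 stroke→J1  (Se2 fixes effort; stroke away)
#0 stroke→I1  (I1 outputs flow p/I1)
#2 stroke→J1  (J1: bond 0 brought flow, rest push out)

#0 stroke at I1
#1 stroke at J1
#2 stroke at J1
#3 stroke at J1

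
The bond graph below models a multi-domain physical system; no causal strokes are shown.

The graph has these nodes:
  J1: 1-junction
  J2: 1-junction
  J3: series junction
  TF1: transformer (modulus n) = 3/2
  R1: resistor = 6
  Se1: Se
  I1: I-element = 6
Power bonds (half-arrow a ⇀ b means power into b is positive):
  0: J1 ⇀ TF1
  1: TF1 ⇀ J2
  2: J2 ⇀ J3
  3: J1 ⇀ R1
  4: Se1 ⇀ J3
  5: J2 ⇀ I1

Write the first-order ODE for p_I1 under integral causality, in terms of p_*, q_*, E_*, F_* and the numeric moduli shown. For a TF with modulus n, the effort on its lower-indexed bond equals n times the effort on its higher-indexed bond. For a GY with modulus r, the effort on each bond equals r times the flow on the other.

#4 →J3  (Se1: effort source, stroke at far end)
#2 →J2  (J3: last free bond brings flow in)
#5 →I1  (I1: I, integral causality)
#1 →J2  (1-jn J2 has f-setter on 5)
#0 →TF1  (TF1: transformer flips bond 1)
#3 →J1  (J1: bond 0 brought flow, rest push out)

dp_I1/dt = E_Se1 - 4*p_I1/9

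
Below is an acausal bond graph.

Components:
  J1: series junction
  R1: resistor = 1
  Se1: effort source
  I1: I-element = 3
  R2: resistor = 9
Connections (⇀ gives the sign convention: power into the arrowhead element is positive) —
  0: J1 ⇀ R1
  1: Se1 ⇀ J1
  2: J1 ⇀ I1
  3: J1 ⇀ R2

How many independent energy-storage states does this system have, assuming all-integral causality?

β1 |J1  (Se1 (Se) sets effort on bond)
β2 |I1  (prefer integral on I1)
β0 |J1  (J1 flow already set via bond 2)
β3 |J1  (1-jn J1 has f-setter on 2)

1  (I1 all integral)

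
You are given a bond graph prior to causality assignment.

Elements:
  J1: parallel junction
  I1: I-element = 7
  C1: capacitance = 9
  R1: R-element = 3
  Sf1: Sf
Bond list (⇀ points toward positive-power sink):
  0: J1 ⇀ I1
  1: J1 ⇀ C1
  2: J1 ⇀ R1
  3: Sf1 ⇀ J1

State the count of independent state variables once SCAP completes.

β3 |Sf1  (Sf1 fixes flow; stroke at Sf1)
β0 |I1  (I1: I, integral causality)
β1 |J1  (prefer integral on C1)
β2 |R1  (0-jn J1 has e-setter on 1)

2  (C1, I1 all integral)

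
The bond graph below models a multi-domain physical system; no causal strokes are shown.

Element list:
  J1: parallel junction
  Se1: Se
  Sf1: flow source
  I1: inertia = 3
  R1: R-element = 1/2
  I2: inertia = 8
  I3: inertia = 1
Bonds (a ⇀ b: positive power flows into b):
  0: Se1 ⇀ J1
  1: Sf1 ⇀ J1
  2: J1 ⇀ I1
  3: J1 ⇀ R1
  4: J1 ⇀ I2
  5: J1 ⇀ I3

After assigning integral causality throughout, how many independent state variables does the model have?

β0 stroke→J1  (Se1 fixes effort; stroke away)
β1 stroke→Sf1  (source Sf1 imposes f)
β2 stroke→I1  (J1: bond 0 brought effort, rest push out)
β3 stroke→R1  (common-e at J1 fixed by 0)
β4 stroke→I2  (J1: bond 0 brought effort, rest push out)
β5 stroke→I3  (common-e at J1 fixed by 0)

3  (I1, I2, I3 all integral)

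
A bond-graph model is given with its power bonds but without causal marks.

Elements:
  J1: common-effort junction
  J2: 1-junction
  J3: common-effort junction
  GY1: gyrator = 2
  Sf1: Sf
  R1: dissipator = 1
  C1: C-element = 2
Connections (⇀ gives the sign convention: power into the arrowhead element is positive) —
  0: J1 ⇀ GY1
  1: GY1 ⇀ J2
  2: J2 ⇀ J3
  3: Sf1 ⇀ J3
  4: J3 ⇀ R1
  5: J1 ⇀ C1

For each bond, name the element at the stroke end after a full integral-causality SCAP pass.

bond 0 stroke at GY1
bond 1 stroke at GY1
bond 2 stroke at J2
bond 3 stroke at Sf1
bond 4 stroke at J3
bond 5 stroke at J1

β3 stroke at Sf1  (Sf1 fixes flow; stroke at Sf1)
β5 stroke at J1  (prefer integral on C1)
β0 stroke at GY1  (J1: bond 5 brought effort, rest push out)
β1 stroke at GY1  (GY1: gyrator matches bond 0)
β2 stroke at J2  (J2: bond 1 brought flow, rest push out)
β4 stroke at J3  (J3: last free bond brings effort in)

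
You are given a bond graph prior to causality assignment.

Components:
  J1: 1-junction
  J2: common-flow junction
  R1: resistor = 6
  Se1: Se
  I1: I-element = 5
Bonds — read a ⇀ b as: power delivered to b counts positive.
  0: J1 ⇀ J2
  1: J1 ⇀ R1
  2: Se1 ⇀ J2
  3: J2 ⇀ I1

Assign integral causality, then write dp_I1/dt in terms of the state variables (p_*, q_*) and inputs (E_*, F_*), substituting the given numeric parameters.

#2 stroke at J2  (Se1 (Se) sets effort on bond)
#3 stroke at I1  (I1 outputs flow p/I1)
#0 stroke at J2  (1-jn J2 has f-setter on 3)
#1 stroke at J1  (common-f at J1 fixed by 0)

dp_I1/dt = E_Se1 - 6*p_I1/5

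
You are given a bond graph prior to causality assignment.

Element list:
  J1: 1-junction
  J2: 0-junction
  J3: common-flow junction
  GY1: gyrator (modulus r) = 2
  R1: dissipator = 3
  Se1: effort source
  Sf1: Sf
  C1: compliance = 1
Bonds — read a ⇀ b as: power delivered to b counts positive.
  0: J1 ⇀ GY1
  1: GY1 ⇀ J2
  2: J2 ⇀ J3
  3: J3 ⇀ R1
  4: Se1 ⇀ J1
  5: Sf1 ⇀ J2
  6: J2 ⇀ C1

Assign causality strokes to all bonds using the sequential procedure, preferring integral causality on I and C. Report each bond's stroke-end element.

β0 |GY1
β1 |GY1
β2 |J3
β3 |R1
β4 |J1
β5 |Sf1
β6 |J2

β4 |J1  (Se1: effort source, stroke at far end)
β5 |Sf1  (Sf1: flow source, stroke at near end)
β0 |GY1  (only one flow-in slot at J1)
β1 |GY1  (GY1: gyrator matches bond 0)
β6 |J2  (prefer integral on C1)
β2 |J3  (J2: bond 6 brought effort, rest push out)
β3 |R1  (J3: last free bond brings flow in)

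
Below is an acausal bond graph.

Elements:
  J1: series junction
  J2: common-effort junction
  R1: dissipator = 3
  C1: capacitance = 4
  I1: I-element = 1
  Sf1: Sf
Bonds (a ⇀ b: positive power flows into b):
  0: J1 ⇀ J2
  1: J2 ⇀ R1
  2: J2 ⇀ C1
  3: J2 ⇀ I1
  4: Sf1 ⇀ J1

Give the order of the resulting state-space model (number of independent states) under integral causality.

2  (C1, I1 all integral)

β4 stroke→Sf1  (Sf1 fixes flow; stroke at Sf1)
β0 stroke→J1  (1-jn J1 has f-setter on 4)
β2 stroke→J2  (C1: C, integral causality)
β1 stroke→R1  (0-jn J2 has e-setter on 2)
β3 stroke→I1  (J2: bond 2 brought effort, rest push out)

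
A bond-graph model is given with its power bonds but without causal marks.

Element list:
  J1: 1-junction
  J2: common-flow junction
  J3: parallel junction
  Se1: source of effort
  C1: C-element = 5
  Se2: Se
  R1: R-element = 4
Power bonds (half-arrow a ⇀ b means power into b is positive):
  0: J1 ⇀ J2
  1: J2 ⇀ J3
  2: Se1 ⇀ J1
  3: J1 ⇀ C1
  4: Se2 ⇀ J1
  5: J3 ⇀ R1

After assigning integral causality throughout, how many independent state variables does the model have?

β2 →J1  (Se1: effort source, stroke at far end)
β4 →J1  (source Se2 imposes e)
β3 →J1  (C1: C, integral causality)
β0 →J2  (only one flow-in slot at J1)
β1 →J3  (J2 needs exactly one f-in)
β5 →R1  (J3: bond 1 brought effort, rest push out)

1  (C1 all integral)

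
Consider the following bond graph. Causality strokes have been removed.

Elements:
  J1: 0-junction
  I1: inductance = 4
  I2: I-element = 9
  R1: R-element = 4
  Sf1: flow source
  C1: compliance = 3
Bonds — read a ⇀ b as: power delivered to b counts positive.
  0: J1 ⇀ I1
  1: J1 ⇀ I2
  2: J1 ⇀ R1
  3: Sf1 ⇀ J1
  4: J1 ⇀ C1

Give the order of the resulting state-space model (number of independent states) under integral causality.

b3 stroke→Sf1  (source Sf1 imposes f)
b0 stroke→I1  (I1: I, integral causality)
b1 stroke→I2  (I2 integral (f out))
b4 stroke→J1  (C1 outputs effort q/C1)
b2 stroke→R1  (J1 effort already set via bond 4)

3  (C1, I1, I2 all integral)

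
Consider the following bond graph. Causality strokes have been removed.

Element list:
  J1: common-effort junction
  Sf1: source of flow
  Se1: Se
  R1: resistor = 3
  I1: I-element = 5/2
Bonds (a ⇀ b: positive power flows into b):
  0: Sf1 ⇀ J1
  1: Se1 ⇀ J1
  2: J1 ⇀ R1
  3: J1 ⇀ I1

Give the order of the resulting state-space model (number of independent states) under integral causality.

1  (I1 all integral)

#0 |Sf1  (Sf1 (Sf) sets flow on bond)
#1 |J1  (Se1 fixes effort; stroke away)
#2 |R1  (0-jn J1 has e-setter on 1)
#3 |I1  (0-jn J1 has e-setter on 1)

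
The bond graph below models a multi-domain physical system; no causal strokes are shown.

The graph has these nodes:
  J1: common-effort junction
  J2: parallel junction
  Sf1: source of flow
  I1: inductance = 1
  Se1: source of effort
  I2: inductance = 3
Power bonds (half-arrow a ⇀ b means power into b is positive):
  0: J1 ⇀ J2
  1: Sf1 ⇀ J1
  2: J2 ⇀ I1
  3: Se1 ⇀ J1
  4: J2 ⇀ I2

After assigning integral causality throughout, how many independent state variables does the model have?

2  (I1, I2 all integral)

β1 →Sf1  (Sf1 (Sf) sets flow on bond)
β3 →J1  (source Se1 imposes e)
β0 →J2  (J1: bond 3 brought effort, rest push out)
β2 →I1  (J2: bond 0 brought effort, rest push out)
β4 →I2  (0-jn J2 has e-setter on 0)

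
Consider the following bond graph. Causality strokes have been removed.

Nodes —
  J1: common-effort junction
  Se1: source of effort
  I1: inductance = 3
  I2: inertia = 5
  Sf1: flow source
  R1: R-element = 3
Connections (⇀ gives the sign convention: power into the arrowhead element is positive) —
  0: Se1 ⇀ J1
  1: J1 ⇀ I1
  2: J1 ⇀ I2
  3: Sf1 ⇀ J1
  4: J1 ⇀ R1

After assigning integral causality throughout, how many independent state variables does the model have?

b0 |J1  (Se1: effort source, stroke at far end)
b3 |Sf1  (source Sf1 imposes f)
b1 |I1  (0-jn J1 has e-setter on 0)
b2 |I2  (J1 effort already set via bond 0)
b4 |R1  (J1 effort already set via bond 0)

2  (I1, I2 all integral)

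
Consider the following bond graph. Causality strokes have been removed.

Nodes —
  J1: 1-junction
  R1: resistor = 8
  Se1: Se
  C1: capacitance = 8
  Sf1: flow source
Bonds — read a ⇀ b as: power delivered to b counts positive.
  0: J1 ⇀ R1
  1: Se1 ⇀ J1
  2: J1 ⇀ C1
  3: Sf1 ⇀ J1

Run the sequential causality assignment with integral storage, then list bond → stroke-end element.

b0 |J1
b1 |J1
b2 |J1
b3 |Sf1

#1 →J1  (Se1 (Se) sets effort on bond)
#3 →Sf1  (Sf1: flow source, stroke at near end)
#0 →J1  (1-jn J1 has f-setter on 3)
#2 →J1  (1-jn J1 has f-setter on 3)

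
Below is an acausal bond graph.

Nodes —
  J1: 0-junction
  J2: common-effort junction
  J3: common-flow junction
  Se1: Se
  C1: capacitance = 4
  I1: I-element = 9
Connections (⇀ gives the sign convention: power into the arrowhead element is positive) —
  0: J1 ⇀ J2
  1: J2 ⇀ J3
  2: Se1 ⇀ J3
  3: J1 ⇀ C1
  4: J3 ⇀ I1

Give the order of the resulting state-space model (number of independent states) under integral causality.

2  (C1, I1 all integral)

bond 2 →J3  (Se1 fixes effort; stroke away)
bond 3 →J1  (C1 outputs effort q/C1)
bond 0 →J2  (common-e at J1 fixed by 3)
bond 1 →J3  (J2 effort already set via bond 0)
bond 4 →I1  (J3: last free bond brings flow in)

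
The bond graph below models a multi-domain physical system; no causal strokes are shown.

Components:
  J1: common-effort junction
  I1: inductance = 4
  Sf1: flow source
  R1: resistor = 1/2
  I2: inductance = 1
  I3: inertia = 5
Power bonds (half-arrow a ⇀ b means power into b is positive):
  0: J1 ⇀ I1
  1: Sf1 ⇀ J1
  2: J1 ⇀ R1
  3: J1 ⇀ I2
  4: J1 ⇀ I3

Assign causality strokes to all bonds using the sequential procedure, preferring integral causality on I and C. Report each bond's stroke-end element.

β1 stroke at Sf1  (source Sf1 imposes f)
β0 stroke at I1  (I1 integral (f out))
β3 stroke at I2  (I2: I, integral causality)
β4 stroke at I3  (I3 outputs flow p/I3)
β2 stroke at J1  (only one effort-in slot at J1)

β0 →I1
β1 →Sf1
β2 →J1
β3 →I2
β4 →I3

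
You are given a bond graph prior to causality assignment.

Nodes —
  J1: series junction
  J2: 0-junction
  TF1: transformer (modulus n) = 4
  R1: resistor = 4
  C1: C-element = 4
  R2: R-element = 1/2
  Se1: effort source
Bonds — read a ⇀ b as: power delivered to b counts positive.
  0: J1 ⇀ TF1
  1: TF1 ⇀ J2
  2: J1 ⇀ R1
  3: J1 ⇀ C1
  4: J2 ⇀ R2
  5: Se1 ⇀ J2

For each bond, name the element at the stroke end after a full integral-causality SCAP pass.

b0 stroke→J1
b1 stroke→TF1
b2 stroke→R1
b3 stroke→J1
b4 stroke→R2
b5 stroke→J2

b5 →J2  (source Se1 imposes e)
b1 →TF1  (common-e at J2 fixed by 5)
b4 →R2  (J2: bond 5 brought effort, rest push out)
b0 →J1  (TF1: transformer flips bond 1)
b3 →J1  (C1 outputs effort q/C1)
b2 →R1  (only one flow-in slot at J1)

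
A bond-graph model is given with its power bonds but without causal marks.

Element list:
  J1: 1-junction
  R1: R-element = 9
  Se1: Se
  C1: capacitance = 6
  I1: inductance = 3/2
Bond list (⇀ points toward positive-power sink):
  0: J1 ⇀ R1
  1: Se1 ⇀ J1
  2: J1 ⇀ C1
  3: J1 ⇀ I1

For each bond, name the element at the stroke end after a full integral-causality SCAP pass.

#0 stroke at J1
#1 stroke at J1
#2 stroke at J1
#3 stroke at I1

bond 1 →J1  (source Se1 imposes e)
bond 2 →J1  (C1: C, integral causality)
bond 3 →I1  (I1 outputs flow p/I1)
bond 0 →J1  (common-f at J1 fixed by 3)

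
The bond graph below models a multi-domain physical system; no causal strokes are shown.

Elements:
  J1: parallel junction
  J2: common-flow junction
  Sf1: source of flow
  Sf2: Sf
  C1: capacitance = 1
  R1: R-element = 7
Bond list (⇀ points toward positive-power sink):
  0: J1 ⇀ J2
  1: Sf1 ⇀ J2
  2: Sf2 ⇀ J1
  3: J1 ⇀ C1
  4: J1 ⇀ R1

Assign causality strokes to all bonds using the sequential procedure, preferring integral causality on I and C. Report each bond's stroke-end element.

β0 |J2
β1 |Sf1
β2 |Sf2
β3 |J1
β4 |R1

bond 1 →Sf1  (Sf1: flow source, stroke at near end)
bond 2 →Sf2  (Sf2: flow source, stroke at near end)
bond 0 →J2  (common-f at J2 fixed by 1)
bond 3 →J1  (C1 outputs effort q/C1)
bond 4 →R1  (common-e at J1 fixed by 3)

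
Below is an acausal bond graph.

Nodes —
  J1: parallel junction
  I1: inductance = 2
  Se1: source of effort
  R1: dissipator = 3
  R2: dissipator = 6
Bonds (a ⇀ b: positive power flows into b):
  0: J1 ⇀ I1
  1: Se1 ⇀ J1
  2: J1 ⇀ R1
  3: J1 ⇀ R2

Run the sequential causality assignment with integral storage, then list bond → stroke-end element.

bond 0 →I1
bond 1 →J1
bond 2 →R1
bond 3 →R2

b1 →J1  (Se1: effort source, stroke at far end)
b0 →I1  (J1 effort already set via bond 1)
b2 →R1  (J1 effort already set via bond 1)
b3 →R2  (J1: bond 1 brought effort, rest push out)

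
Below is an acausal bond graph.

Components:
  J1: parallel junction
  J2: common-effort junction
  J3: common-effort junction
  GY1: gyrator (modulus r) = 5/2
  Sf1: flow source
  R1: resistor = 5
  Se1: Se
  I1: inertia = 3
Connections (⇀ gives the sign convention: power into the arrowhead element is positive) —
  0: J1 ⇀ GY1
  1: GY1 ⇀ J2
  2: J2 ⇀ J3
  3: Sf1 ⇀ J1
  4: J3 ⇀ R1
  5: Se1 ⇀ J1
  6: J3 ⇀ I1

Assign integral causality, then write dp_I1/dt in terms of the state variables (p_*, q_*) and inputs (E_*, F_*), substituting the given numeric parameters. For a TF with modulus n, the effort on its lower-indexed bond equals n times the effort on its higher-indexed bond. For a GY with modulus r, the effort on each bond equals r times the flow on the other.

β3 →Sf1  (Sf1: flow source, stroke at near end)
β5 →J1  (Se1: effort source, stroke at far end)
β0 →GY1  (J1 effort already set via bond 5)
β1 →GY1  (GY1: gyrator matches bond 0)
β2 →J2  (J2 needs exactly one e-in)
β6 →I1  (I1 outputs flow p/I1)
β4 →J3  (only one effort-in slot at J3)

dp_I1/dt = 2*E_Se1 - 5*p_I1/3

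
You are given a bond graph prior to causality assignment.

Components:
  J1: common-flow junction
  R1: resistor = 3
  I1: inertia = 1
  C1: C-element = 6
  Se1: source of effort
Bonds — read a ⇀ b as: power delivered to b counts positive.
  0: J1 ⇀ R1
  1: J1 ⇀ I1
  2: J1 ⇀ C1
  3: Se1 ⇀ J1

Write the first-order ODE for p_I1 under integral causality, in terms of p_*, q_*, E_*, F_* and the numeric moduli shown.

dp_I1/dt = E_Se1 - 3*p_I1 - q_C1/6

bond 3 →J1  (source Se1 imposes e)
bond 1 →I1  (I1: I, integral causality)
bond 0 →J1  (1-jn J1 has f-setter on 1)
bond 2 →J1  (1-jn J1 has f-setter on 1)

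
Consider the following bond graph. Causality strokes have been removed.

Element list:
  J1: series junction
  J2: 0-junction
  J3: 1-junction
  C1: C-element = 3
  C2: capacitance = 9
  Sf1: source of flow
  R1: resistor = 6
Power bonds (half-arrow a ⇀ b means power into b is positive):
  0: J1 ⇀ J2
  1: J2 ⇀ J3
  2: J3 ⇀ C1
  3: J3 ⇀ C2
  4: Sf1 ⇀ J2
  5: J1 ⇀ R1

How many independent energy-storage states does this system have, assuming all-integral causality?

2  (C1, C2 all integral)

bond 4 |Sf1  (Sf1 fixes flow; stroke at Sf1)
bond 2 |J3  (prefer integral on C1)
bond 3 |J3  (C2 outputs effort q/C2)
bond 1 |J2  (J3 needs exactly one f-in)
bond 0 |J1  (common-e at J2 fixed by 1)
bond 5 |R1  (only one flow-in slot at J1)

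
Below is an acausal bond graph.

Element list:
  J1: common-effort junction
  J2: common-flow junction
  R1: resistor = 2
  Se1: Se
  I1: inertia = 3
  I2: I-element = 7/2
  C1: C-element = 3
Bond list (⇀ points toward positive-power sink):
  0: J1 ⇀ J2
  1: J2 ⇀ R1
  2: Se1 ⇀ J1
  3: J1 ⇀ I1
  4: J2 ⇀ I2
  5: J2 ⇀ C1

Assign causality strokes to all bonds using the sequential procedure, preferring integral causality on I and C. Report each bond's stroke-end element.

b2 stroke at J1  (Se1 fixes effort; stroke away)
b0 stroke at J2  (0-jn J1 has e-setter on 2)
b3 stroke at I1  (common-e at J1 fixed by 2)
b4 stroke at I2  (I2 outputs flow p/I2)
b1 stroke at J2  (1-jn J2 has f-setter on 4)
b5 stroke at J2  (1-jn J2 has f-setter on 4)

b0 stroke at J2
b1 stroke at J2
b2 stroke at J1
b3 stroke at I1
b4 stroke at I2
b5 stroke at J2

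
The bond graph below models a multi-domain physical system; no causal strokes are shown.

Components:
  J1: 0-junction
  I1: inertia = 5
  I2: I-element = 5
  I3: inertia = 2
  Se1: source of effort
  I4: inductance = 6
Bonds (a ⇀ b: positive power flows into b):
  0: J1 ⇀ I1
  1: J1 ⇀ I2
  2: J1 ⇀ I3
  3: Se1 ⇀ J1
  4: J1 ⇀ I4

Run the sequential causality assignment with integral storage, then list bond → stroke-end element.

β0 stroke→I1
β1 stroke→I2
β2 stroke→I3
β3 stroke→J1
β4 stroke→I4

β3 stroke at J1  (Se1: effort source, stroke at far end)
β0 stroke at I1  (common-e at J1 fixed by 3)
β1 stroke at I2  (0-jn J1 has e-setter on 3)
β2 stroke at I3  (common-e at J1 fixed by 3)
β4 stroke at I4  (J1 effort already set via bond 3)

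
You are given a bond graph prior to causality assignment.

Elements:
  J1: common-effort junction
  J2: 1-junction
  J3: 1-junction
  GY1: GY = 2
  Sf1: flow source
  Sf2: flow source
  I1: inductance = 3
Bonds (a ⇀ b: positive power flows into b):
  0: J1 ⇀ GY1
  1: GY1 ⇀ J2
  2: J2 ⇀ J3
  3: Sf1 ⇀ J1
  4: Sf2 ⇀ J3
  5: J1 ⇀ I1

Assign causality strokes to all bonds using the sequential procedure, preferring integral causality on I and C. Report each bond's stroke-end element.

β3 stroke→Sf1  (source Sf1 imposes f)
β4 stroke→Sf2  (source Sf2 imposes f)
β2 stroke→J3  (common-f at J3 fixed by 4)
β1 stroke→J2  (1-jn J2 has f-setter on 2)
β0 stroke→J1  (GY GY1: same side as bond 1)
β5 stroke→I1  (J1: bond 0 brought effort, rest push out)

bond 0 |J1
bond 1 |J2
bond 2 |J3
bond 3 |Sf1
bond 4 |Sf2
bond 5 |I1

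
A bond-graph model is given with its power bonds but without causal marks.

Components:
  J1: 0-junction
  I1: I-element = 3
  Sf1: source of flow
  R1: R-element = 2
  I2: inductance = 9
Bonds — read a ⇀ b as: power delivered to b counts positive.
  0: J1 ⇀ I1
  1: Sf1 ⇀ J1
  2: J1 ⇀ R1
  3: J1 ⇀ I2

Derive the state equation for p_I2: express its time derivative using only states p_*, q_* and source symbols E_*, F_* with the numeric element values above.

dp_I2/dt = 2*F_Sf1 - 2*p_I1/3 - 2*p_I2/9

#1 →Sf1  (source Sf1 imposes f)
#0 →I1  (prefer integral on I1)
#3 →I2  (prefer integral on I2)
#2 →J1  (J1: last free bond brings effort in)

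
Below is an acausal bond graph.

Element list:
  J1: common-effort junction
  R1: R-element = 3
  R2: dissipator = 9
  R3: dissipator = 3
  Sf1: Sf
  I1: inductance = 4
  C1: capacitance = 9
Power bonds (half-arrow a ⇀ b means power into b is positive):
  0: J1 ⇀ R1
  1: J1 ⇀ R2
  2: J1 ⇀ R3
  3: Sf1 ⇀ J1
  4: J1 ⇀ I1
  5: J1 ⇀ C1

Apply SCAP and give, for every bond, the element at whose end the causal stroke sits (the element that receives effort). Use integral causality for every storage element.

#3 |Sf1  (Sf1: flow source, stroke at near end)
#4 |I1  (prefer integral on I1)
#5 |J1  (prefer integral on C1)
#0 |R1  (0-jn J1 has e-setter on 5)
#1 |R2  (common-e at J1 fixed by 5)
#2 |R3  (J1: bond 5 brought effort, rest push out)

b0 stroke→R1
b1 stroke→R2
b2 stroke→R3
b3 stroke→Sf1
b4 stroke→I1
b5 stroke→J1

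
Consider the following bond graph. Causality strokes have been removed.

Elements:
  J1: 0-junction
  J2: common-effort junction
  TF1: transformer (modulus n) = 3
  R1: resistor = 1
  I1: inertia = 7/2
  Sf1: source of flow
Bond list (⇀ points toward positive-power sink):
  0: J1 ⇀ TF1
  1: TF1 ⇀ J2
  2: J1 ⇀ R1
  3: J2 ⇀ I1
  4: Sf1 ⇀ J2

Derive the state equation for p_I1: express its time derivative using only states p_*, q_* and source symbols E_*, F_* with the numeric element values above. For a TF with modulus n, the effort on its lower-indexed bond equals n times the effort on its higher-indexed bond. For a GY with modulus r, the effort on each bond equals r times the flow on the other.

dp_I1/dt = F_Sf1/9 - 2*p_I1/63

b4 →Sf1  (source Sf1 imposes f)
b3 →I1  (I1 integral (f out))
b1 →J2  (J2 needs exactly one e-in)
b0 →TF1  (TF1 one-in-one-out from 1)
b2 →J1  (J1 needs exactly one e-in)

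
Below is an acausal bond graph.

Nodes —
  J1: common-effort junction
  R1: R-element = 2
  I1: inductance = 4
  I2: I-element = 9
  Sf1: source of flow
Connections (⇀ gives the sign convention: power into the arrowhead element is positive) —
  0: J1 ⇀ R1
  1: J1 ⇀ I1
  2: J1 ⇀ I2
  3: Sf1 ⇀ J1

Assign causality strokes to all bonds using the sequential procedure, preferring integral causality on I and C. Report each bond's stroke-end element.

#0 |J1
#1 |I1
#2 |I2
#3 |Sf1

β3 |Sf1  (Sf1 (Sf) sets flow on bond)
β1 |I1  (I1 integral (f out))
β2 |I2  (prefer integral on I2)
β0 |J1  (J1 needs exactly one e-in)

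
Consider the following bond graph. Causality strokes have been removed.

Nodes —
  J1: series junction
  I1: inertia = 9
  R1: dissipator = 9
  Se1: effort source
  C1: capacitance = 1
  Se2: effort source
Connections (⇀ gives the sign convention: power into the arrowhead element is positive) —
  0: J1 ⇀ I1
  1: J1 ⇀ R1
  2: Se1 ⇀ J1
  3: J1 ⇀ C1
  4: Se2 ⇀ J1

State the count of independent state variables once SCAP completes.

2  (C1, I1 all integral)

bond 2 →J1  (Se1 fixes effort; stroke away)
bond 4 →J1  (Se2 fixes effort; stroke away)
bond 0 →I1  (prefer integral on I1)
bond 1 →J1  (J1 flow already set via bond 0)
bond 3 →J1  (1-jn J1 has f-setter on 0)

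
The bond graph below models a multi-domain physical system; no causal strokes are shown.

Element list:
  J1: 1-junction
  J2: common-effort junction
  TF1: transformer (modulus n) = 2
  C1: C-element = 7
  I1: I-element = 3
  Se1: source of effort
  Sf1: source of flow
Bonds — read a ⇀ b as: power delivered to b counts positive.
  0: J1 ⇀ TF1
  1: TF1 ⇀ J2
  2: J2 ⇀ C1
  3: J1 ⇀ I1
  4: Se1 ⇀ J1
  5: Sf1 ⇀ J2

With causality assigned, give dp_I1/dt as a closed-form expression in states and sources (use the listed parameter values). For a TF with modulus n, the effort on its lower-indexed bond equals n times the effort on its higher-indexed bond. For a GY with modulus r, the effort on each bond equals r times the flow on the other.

#4 stroke→J1  (Se1 fixes effort; stroke away)
#5 stroke→Sf1  (Sf1: flow source, stroke at near end)
#2 stroke→J2  (C1 integral (e out))
#1 stroke→TF1  (0-jn J2 has e-setter on 2)
#0 stroke→J1  (through TF1, causality passes straight; one stroke at TF1)
#3 stroke→I1  (only one flow-in slot at J1)

dp_I1/dt = E_Se1 - 2*q_C1/7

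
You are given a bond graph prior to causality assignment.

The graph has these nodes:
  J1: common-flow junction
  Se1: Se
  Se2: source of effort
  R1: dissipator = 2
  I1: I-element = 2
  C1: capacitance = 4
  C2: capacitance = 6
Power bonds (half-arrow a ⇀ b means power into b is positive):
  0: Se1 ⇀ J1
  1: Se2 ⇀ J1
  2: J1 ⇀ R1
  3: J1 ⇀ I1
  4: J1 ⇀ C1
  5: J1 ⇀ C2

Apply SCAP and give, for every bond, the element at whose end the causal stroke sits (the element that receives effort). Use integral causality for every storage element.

#0 stroke at J1  (Se1 (Se) sets effort on bond)
#1 stroke at J1  (Se2 fixes effort; stroke away)
#3 stroke at I1  (prefer integral on I1)
#2 stroke at J1  (1-jn J1 has f-setter on 3)
#4 stroke at J1  (J1: bond 3 brought flow, rest push out)
#5 stroke at J1  (common-f at J1 fixed by 3)

#0 |J1
#1 |J1
#2 |J1
#3 |I1
#4 |J1
#5 |J1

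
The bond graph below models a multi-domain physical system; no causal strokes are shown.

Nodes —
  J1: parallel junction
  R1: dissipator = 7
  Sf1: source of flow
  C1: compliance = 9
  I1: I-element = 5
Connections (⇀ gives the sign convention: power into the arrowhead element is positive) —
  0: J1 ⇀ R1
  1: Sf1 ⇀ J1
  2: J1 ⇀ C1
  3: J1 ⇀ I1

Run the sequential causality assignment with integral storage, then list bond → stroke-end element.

#1 stroke at Sf1  (source Sf1 imposes f)
#2 stroke at J1  (C1 outputs effort q/C1)
#0 stroke at R1  (J1 effort already set via bond 2)
#3 stroke at I1  (0-jn J1 has e-setter on 2)

b0 stroke→R1
b1 stroke→Sf1
b2 stroke→J1
b3 stroke→I1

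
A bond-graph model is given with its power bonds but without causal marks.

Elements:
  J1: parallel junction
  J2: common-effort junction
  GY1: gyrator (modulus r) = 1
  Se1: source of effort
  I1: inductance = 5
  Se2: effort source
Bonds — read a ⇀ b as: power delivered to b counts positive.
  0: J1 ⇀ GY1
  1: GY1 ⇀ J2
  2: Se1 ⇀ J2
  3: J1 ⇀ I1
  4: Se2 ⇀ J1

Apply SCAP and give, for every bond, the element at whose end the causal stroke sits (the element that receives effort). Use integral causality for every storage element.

β0 stroke→GY1
β1 stroke→GY1
β2 stroke→J2
β3 stroke→I1
β4 stroke→J1

β2 stroke at J2  (Se1: effort source, stroke at far end)
β4 stroke at J1  (source Se2 imposes e)
β0 stroke at GY1  (J1: bond 4 brought effort, rest push out)
β3 stroke at I1  (common-e at J1 fixed by 4)
β1 stroke at GY1  (J2 effort already set via bond 2)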